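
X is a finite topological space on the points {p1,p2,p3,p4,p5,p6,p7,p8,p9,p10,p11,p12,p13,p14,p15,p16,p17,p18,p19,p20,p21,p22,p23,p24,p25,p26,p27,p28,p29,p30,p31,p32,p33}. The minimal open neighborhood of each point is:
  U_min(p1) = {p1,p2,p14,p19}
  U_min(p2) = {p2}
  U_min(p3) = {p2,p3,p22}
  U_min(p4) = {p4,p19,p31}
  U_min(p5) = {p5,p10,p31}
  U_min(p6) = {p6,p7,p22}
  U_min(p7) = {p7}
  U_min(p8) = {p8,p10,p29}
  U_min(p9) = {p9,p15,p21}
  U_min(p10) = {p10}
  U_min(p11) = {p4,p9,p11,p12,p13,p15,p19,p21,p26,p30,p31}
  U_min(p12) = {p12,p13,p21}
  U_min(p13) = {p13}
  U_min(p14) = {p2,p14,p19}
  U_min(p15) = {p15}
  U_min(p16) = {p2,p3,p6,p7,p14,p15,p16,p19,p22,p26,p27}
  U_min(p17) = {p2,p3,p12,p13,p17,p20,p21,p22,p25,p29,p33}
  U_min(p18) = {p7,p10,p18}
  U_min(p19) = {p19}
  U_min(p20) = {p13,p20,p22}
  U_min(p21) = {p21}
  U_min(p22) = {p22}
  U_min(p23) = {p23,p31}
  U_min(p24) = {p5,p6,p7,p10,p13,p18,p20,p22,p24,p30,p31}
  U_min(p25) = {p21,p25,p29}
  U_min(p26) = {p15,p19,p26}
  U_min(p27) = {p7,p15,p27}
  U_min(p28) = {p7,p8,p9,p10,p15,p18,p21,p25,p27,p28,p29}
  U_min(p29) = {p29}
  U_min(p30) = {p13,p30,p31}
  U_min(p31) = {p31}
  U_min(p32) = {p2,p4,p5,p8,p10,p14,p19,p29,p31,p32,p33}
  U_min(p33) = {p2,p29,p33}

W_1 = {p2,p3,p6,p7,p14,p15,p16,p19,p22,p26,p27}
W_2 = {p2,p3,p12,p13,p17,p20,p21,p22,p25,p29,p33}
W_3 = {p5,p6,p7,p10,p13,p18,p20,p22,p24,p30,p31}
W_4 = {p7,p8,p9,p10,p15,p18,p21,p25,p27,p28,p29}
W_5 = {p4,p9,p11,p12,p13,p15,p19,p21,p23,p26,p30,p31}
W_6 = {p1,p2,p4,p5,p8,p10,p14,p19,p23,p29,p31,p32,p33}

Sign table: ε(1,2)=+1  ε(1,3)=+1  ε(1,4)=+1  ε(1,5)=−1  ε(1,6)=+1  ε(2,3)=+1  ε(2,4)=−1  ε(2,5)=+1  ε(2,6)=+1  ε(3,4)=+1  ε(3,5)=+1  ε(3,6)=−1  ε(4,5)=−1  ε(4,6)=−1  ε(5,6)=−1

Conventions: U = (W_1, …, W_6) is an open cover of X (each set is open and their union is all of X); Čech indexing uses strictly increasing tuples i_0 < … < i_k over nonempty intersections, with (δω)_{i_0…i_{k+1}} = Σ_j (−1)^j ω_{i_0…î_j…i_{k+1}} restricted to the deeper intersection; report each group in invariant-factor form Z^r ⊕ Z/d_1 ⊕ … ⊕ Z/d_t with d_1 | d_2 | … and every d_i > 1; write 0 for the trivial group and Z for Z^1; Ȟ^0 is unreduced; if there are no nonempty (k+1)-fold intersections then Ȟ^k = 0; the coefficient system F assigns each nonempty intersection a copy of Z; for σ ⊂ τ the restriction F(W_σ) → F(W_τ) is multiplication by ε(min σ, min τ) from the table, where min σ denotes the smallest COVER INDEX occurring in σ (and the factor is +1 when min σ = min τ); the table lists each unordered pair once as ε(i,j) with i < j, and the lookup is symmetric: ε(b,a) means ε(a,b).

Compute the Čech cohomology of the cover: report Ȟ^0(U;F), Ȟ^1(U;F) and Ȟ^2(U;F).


Ȟ^0 = 0,  Ȟ^1 = Z/2,  Ȟ^2 = Z

nerve simplices:
  W12={p2,p3,p22} W13={p6,p7,p22} W14={p7,p15,p27} W15={p15,p19,p26} W16={p2,p14,p19} W23={p13,p20,p22} W24={p21,p25,p29} W25={p12,p13,p21} W26={p2,p29,p33} W34={p7,p10,p18} W35={p13,p30,p31} W36={p5,p10,p31} W45={p9,p15,p21} W46={p8,p10,p29} W56={p4,p19,p23,p31}
  W123={p22} W126={p2} W134={p7} W145={p15} W156={p19} W235={p13} W245={p21} W246={p29} W346={p10} W356={p31}
C dims 6,15,10; δ0: rk 6, SNF 1^5·2; δ1: rk 9, SNF 1^9
degree 0: 6−6−0 = 0 → Ȟ^0 ≅ 0
degree 1: 15−9−6 = 0 plus torsion [2] → Ȟ^1 ≅ Z/2
degree 2: 10−0−9 = 1 → Ȟ^2 ≅ Z


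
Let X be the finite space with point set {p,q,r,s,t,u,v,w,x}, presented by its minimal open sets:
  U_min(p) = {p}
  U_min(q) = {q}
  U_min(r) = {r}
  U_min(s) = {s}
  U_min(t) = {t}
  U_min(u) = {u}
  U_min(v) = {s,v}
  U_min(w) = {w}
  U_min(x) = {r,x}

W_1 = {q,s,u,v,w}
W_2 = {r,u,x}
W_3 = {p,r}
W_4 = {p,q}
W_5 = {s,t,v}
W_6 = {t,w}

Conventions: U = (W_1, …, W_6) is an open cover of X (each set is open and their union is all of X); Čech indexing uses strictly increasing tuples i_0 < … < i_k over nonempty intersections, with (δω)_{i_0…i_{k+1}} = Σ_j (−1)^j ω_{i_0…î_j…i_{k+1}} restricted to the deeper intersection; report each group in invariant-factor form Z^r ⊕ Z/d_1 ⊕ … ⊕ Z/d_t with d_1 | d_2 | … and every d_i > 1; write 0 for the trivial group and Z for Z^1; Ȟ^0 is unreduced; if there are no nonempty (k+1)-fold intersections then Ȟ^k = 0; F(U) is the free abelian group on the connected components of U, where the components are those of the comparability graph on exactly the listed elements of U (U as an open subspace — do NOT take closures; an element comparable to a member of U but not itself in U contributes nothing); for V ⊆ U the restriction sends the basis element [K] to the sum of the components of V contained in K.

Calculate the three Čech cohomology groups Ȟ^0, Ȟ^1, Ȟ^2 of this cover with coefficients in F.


nonempty intersections:
  W12={u} W14={q} W15={s,v} W16={w} W23={r} W34={p} W56={t}
components per intersection:
  W1: {q} {s,v} {u} {w}
  W2: {r,x} {u}
  W3: {p} {r}
  W4: {p} {q}
  W5: {s,v} {t}
  W6: {t} {w}
  W12: {u}
  W14: {q}
  W15: {s,v}
  W16: {w}
  W23: {r}
  W34: {p}
  W56: {t}
C dims 14,7; δ0: rk 7, SNF 1^7
Ȟ^0: (14−7)−0=7 ⇒ Z^7
Ȟ^1: (7−0)−7=0 ⇒ 0
Ȟ^2: (0−0)−0=0 ⇒ 0

Ȟ^0(U;F) ≅ Z^7; Ȟ^1(U;F) ≅ 0; Ȟ^2(U;F) ≅ 0


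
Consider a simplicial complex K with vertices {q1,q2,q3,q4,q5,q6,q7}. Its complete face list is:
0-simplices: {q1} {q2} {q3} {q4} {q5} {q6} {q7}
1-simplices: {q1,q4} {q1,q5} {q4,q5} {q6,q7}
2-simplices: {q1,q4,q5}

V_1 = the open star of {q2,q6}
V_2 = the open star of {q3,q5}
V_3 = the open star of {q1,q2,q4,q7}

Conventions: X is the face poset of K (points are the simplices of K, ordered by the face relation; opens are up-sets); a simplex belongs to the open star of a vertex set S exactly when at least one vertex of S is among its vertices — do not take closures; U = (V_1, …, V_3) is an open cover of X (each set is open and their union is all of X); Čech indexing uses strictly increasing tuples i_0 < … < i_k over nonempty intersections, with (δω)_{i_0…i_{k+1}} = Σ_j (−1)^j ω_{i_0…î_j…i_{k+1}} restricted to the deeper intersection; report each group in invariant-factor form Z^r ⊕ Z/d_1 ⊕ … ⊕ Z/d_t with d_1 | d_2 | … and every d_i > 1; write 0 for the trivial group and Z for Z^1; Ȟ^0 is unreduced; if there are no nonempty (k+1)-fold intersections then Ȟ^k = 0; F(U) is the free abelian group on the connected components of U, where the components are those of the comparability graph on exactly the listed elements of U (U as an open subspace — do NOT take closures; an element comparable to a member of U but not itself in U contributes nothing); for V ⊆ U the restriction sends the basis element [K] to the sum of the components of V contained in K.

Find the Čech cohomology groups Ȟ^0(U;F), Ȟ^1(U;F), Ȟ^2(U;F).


nonempty overlaps:
  V1={{q2},{q6},{q6,q7}} V2={{q3},{q5},{q1,q5},{q4,q5},{q1,q4,q5}} V3={{q1},{q2},{q4},{q7},{q1,q4},{q1,q5},{q4,q5},{q6,q7},{q1,q4,q5}}
  V13={{q2},{q6,q7}} V23={{q1,q5},{q4,q5},{q1,q4,q5}}
components per intersection:
  V1: {{q2}} {{q6},{q6,q7}}
  V2: {{q3}} {{q5},{q1,q5},{q4,q5},{q1,q4,q5}}
  V3: {{q1},{q4},{q1,q4},{q1,q5},{q4,q5},{q1,q4,q5}} {{q2}} {{q7},{q6,q7}}
  V13: {{q2}} {{q6,q7}}
  V23: {{q1,q5},{q4,q5},{q1,q4,q5}}
C dims 7,3; δ0: rk 3, SNF 1^3
degree 0: 7−3−0 = 4 → Ȟ^0 ≅ Z^4
degree 1: 3−0−3 = 0 → Ȟ^1 ≅ 0
degree 2: 0−0−0 = 0 → Ȟ^2 ≅ 0

Ȟ^0 ≅ Z^4, Ȟ^1 ≅ 0, Ȟ^2 ≅ 0


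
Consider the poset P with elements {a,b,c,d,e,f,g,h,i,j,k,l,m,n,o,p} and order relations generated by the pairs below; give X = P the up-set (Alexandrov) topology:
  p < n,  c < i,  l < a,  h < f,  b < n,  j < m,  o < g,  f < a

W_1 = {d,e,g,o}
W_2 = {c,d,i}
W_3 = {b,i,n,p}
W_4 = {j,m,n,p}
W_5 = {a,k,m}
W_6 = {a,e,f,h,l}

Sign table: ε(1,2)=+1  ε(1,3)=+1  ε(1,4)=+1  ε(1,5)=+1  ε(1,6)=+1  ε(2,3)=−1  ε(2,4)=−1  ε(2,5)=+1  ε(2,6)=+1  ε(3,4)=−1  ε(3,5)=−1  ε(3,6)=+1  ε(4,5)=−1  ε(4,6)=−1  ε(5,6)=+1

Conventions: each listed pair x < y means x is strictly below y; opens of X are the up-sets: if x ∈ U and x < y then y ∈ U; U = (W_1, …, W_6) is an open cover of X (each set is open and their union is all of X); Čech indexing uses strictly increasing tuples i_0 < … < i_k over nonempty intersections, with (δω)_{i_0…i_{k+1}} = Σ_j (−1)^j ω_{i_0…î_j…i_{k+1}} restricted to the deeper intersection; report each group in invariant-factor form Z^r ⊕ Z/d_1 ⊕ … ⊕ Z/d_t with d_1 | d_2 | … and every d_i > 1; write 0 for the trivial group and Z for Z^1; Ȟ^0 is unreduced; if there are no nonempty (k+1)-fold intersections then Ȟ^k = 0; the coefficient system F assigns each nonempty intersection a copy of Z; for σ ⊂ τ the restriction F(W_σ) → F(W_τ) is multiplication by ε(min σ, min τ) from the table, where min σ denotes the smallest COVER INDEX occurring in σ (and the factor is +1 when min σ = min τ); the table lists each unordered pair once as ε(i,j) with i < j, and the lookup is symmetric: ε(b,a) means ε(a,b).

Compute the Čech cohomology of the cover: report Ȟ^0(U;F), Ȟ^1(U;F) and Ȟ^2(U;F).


intersection data:
  W12={d} W16={e} W23={i} W34={n,p} W45={m} W56={a}
C dims 6,6; δ0: rk 6, SNF 1^5·2
Ȟ^0 = (6 − 6) − 0 = 0, so Ȟ^0 ≅ 0
Ȟ^1 = (6 − 0) − 6 = 0 plus torsion [2], so Ȟ^1 ≅ Z/2
Ȟ^2 = (0 − 0) − 0 = 0, so Ȟ^2 ≅ 0

Ȟ^0(U;F) ≅ 0, Ȟ^1(U;F) ≅ Z/2, Ȟ^2(U;F) ≅ 0


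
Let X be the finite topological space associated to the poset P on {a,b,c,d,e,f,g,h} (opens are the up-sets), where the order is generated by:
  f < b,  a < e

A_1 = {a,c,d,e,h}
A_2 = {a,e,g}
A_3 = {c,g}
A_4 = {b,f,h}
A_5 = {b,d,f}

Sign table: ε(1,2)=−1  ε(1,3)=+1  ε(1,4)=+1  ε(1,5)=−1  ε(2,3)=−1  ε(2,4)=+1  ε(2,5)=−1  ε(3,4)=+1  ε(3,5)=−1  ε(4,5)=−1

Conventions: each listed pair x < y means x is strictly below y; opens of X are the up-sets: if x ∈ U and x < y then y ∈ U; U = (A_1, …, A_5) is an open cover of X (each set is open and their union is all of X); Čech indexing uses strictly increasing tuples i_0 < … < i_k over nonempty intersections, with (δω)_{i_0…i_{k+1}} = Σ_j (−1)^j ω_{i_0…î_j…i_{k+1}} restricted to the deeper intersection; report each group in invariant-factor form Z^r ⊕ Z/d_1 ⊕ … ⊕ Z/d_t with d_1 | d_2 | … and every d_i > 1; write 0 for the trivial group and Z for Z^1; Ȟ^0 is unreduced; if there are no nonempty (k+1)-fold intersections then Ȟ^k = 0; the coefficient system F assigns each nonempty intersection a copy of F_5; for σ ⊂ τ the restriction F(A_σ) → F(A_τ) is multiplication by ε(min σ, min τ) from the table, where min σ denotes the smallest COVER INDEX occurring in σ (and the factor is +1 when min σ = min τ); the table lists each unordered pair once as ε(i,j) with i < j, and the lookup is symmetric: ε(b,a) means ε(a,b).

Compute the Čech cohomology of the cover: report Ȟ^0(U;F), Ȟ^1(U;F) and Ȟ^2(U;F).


Ȟ^0 = Z/5, Ȟ^1 = Z/5 ⊕ Z/5, Ȟ^2 = 0

nonempty intersections:
  A12={a,e} A13={c} A14={h} A15={d} A23={g} A45={b,f}
C dims 5,6; δ0: rk_F5 4
Ȟ^0: (5−4)−0=1 ⇒ Z/5
Ȟ^1: (6−0)−4=2 ⇒ Z/5 ⊕ Z/5
Ȟ^2: (0−0)−0=0 ⇒ 0


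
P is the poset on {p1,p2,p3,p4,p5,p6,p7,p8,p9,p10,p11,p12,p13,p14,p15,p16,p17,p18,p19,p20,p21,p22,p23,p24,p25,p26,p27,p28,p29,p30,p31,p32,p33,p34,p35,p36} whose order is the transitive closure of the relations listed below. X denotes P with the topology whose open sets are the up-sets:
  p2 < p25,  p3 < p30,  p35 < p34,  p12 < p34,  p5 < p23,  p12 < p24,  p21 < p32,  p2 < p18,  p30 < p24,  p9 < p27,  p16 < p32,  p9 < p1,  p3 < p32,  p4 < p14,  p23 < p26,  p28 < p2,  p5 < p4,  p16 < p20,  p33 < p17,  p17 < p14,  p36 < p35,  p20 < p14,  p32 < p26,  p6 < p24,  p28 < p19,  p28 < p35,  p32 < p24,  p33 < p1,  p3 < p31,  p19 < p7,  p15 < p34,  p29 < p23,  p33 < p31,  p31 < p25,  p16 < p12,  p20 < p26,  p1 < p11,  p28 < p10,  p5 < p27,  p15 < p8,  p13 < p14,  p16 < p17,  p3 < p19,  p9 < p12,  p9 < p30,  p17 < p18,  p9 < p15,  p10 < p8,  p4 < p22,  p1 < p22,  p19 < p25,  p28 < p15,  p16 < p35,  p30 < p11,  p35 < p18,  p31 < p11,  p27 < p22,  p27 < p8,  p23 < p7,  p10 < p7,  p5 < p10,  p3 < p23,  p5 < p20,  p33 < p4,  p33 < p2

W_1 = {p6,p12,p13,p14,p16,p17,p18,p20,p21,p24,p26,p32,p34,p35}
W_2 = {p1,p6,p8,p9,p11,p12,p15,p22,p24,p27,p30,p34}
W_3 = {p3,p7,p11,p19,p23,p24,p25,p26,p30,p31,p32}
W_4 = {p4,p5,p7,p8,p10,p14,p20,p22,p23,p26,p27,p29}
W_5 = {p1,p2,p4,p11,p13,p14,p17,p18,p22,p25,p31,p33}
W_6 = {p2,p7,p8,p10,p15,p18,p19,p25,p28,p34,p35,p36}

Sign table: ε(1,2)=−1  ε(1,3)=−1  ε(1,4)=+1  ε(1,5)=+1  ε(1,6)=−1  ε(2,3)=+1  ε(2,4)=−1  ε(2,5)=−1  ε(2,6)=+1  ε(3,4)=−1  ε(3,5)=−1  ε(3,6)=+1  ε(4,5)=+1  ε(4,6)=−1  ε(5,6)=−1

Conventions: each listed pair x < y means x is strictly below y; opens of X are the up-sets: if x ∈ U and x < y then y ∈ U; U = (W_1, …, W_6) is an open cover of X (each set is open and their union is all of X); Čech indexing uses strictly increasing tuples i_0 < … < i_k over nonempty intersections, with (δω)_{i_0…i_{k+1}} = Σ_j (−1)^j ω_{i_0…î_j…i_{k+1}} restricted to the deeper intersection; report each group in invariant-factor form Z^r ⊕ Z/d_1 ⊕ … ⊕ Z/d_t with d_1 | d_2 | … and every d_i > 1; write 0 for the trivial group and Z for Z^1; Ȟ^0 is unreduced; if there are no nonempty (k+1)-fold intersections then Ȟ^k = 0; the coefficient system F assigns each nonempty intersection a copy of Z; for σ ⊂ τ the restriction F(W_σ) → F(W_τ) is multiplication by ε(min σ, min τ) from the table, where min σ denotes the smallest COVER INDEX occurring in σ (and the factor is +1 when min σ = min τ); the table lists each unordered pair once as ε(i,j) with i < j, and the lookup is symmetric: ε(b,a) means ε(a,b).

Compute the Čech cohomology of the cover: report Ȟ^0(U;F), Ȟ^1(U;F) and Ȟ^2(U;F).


nonempty overlaps:
  W12={p6,p12,p24,p34} W13={p24,p26,p32} W14={p14,p20,p26} W15={p13,p14,p17,p18} W16={p18,p34,p35} W23={p11,p24,p30} W24={p8,p22,p27} W25={p1,p11,p22} W26={p8,p15,p34} W34={p7,p23,p26} W35={p11,p25,p31} W36={p7,p19,p25} W45={p4,p14,p22} W46={p7,p8,p10} W56={p2,p18,p25}
  W123={p24} W126={p34} W134={p26} W145={p14} W156={p18} W235={p11} W245={p22} W246={p8} W346={p7} W356={p25}
C dims 6,15,10; δ0: rk 5, SNF 1^5; δ1: rk 10, SNF 1^9·2
degree 0: 6−5−0 = 1 → Ȟ^0 ≅ Z
degree 1: 15−10−5 = 0 → Ȟ^1 ≅ 0
degree 2: 10−0−10 = 0 plus torsion [2] → Ȟ^2 ≅ Z/2

Ȟ^0 = Z, Ȟ^1 = 0, Ȟ^2 = Z/2


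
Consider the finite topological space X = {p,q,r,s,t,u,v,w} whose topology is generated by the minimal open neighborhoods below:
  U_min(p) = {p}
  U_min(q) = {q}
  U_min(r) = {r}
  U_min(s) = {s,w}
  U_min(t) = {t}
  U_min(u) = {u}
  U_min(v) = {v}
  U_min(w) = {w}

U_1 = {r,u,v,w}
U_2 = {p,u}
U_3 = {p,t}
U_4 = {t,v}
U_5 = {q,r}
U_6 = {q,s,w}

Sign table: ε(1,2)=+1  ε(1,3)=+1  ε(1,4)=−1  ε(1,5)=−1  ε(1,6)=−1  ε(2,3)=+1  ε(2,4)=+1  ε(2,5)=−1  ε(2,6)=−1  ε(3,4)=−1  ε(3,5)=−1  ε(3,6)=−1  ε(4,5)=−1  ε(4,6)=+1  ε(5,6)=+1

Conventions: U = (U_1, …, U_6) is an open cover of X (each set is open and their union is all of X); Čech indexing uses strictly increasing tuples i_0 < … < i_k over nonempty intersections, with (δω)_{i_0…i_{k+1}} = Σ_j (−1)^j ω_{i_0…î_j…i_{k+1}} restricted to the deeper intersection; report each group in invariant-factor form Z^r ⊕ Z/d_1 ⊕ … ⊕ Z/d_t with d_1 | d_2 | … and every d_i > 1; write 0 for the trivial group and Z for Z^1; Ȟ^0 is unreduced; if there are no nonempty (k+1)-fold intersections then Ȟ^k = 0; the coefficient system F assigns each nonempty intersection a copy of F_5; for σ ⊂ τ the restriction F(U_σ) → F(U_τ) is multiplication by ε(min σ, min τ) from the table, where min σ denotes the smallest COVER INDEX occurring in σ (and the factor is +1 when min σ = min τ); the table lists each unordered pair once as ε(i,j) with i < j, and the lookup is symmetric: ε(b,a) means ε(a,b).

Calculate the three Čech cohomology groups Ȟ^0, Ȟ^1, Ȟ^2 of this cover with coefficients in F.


nerve simplices:
  U12={u} U14={v} U15={r} U16={w} U23={p} U34={t} U56={q}
C dims 6,7; δ0: rk_F5 5
degree 0: 6−5−0 = 1 → Ȟ^0 ≅ Z/5
degree 1: 7−0−5 = 2 → Ȟ^1 ≅ Z/5 ⊕ Z/5
degree 2: 0−0−0 = 0 → Ȟ^2 ≅ 0

Ȟ^0 = Z/5; Ȟ^1 = Z/5 ⊕ Z/5; Ȟ^2 = 0


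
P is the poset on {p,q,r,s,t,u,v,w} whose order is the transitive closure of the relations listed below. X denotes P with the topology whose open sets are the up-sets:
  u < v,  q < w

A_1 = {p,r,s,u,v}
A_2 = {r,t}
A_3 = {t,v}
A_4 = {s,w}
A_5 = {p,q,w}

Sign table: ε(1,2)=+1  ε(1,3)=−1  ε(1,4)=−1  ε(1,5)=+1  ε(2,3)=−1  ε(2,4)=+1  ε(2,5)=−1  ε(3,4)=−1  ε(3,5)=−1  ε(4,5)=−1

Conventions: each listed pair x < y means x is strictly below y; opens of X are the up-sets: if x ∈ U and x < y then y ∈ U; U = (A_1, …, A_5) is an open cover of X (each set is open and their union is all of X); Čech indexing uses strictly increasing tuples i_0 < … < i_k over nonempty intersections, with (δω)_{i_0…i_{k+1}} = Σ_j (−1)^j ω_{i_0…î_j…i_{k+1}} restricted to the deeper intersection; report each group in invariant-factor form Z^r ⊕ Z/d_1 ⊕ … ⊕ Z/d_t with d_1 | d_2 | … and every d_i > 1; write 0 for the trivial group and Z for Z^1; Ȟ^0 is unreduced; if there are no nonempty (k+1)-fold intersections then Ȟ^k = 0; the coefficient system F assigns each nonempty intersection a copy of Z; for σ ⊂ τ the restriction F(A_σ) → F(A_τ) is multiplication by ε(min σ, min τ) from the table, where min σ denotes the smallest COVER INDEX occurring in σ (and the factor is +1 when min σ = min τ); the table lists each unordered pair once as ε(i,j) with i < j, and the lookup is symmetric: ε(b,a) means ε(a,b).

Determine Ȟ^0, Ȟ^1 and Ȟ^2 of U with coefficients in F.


nonempty intersections:
  A12={r} A13={v} A14={s} A15={p} A23={t} A45={w}
C dims 5,6; δ0: rk 4, SNF 1^4
Ȟ^0: (5−4)−0=1 ⇒ Z
Ȟ^1: (6−0)−4=2 ⇒ Z^2
Ȟ^2: (0−0)−0=0 ⇒ 0

Ȟ^0 ≅ Z, Ȟ^1 ≅ Z^2, Ȟ^2 ≅ 0


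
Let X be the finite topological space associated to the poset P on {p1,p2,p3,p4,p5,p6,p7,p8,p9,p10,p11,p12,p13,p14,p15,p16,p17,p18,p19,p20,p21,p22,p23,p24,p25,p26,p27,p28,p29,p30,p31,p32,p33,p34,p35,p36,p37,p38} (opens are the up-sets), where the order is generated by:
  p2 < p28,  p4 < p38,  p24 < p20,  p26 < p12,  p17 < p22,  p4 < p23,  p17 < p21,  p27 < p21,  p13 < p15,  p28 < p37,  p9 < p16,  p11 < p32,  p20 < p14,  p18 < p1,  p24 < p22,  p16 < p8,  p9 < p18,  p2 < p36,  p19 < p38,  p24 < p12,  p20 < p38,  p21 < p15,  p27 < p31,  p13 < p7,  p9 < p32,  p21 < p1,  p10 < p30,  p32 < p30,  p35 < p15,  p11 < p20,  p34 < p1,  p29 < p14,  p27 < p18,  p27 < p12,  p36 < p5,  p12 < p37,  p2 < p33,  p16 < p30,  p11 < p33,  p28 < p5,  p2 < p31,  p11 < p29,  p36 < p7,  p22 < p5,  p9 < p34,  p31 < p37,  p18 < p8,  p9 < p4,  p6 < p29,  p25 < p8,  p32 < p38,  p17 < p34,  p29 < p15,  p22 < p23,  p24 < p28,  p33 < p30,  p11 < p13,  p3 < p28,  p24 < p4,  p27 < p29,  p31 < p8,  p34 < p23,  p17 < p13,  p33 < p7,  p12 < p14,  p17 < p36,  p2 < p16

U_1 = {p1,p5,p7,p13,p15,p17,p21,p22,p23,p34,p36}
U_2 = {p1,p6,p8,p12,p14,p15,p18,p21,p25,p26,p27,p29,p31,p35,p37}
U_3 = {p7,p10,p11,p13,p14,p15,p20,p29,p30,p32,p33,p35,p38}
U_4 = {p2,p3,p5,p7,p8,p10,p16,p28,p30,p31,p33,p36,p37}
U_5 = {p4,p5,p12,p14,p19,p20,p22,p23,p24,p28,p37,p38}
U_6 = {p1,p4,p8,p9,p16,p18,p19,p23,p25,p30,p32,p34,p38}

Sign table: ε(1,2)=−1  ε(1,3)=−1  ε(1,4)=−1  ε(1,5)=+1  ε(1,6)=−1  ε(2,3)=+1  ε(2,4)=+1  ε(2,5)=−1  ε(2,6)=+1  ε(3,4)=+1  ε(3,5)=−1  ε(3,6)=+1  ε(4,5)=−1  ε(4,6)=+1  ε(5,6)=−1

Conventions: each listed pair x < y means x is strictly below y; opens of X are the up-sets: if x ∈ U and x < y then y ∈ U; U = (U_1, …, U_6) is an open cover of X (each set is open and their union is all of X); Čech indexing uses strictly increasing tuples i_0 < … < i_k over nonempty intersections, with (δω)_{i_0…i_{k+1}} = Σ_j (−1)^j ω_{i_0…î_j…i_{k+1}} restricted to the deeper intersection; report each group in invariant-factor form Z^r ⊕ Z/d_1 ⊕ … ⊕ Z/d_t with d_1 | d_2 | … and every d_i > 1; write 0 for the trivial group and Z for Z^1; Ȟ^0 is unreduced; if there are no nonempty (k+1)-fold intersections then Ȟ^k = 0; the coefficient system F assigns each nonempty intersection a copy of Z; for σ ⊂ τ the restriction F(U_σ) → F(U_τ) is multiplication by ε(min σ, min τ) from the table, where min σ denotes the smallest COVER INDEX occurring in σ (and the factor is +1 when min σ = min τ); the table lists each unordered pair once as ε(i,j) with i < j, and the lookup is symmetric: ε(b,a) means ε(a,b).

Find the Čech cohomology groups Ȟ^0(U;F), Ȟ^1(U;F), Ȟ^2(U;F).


nerve simplices:
  U12={p1,p15,p21} U13={p7,p13,p15} U14={p5,p7,p36} U15={p5,p22,p23} U16={p1,p23,p34} U23={p14,p15,p29,p35} U24={p8,p31,p37} U25={p12,p14,p37} U26={p1,p8,p18,p25} U34={p7,p10,p30,p33} U35={p14,p20,p38} U36={p30,p32,p38} U45={p5,p28,p37} U46={p8,p16,p30} U56={p4,p19,p23,p38}
  U123={p15} U126={p1} U134={p7} U145={p5} U156={p23} U235={p14} U245={p37} U246={p8} U346={p30} U356={p38}
C dims 6,15,10; δ0: rk 5, SNF 1^5; δ1: rk 10, SNF 1^9·2
degree 0: 6−5−0 = 1 → Ȟ^0 ≅ Z
degree 1: 15−10−5 = 0 → Ȟ^1 ≅ 0
degree 2: 10−0−10 = 0 plus torsion [2] → Ȟ^2 ≅ Z/2

Ȟ^0 = Z, Ȟ^1 = 0 and Ȟ^2 = Z/2


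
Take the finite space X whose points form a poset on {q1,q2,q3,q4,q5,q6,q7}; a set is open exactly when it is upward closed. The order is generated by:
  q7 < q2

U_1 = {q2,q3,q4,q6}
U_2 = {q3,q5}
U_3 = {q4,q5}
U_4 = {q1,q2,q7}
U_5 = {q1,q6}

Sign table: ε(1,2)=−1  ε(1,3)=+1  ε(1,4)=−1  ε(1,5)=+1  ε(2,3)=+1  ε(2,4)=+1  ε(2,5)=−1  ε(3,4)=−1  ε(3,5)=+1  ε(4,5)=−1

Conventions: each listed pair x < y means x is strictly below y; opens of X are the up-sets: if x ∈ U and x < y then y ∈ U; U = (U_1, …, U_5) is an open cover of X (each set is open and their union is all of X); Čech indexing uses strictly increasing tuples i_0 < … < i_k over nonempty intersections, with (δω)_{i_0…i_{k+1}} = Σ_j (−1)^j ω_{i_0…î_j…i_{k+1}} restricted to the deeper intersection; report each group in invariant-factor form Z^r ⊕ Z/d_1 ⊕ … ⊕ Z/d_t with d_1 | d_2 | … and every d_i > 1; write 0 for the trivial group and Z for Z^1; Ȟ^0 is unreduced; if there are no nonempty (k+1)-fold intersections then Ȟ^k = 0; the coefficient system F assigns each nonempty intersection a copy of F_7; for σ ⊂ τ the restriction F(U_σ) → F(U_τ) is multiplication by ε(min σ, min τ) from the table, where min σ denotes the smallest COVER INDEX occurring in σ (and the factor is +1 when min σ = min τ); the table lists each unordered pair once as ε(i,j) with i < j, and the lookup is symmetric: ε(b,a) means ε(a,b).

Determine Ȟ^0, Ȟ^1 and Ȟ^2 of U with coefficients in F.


intersection data:
  U12={q3} U13={q4} U14={q2} U15={q6} U23={q5} U45={q1}
C dims 5,6; δ0: rk_F7 5
Ȟ^0 = (5 − 5) − 0 = 0, so Ȟ^0 ≅ 0
Ȟ^1 = (6 − 0) − 5 = 1, so Ȟ^1 ≅ Z/7
Ȟ^2 = (0 − 0) − 0 = 0, so Ȟ^2 ≅ 0

Ȟ^0 ≅ 0,  Ȟ^1 ≅ Z/7,  Ȟ^2 ≅ 0


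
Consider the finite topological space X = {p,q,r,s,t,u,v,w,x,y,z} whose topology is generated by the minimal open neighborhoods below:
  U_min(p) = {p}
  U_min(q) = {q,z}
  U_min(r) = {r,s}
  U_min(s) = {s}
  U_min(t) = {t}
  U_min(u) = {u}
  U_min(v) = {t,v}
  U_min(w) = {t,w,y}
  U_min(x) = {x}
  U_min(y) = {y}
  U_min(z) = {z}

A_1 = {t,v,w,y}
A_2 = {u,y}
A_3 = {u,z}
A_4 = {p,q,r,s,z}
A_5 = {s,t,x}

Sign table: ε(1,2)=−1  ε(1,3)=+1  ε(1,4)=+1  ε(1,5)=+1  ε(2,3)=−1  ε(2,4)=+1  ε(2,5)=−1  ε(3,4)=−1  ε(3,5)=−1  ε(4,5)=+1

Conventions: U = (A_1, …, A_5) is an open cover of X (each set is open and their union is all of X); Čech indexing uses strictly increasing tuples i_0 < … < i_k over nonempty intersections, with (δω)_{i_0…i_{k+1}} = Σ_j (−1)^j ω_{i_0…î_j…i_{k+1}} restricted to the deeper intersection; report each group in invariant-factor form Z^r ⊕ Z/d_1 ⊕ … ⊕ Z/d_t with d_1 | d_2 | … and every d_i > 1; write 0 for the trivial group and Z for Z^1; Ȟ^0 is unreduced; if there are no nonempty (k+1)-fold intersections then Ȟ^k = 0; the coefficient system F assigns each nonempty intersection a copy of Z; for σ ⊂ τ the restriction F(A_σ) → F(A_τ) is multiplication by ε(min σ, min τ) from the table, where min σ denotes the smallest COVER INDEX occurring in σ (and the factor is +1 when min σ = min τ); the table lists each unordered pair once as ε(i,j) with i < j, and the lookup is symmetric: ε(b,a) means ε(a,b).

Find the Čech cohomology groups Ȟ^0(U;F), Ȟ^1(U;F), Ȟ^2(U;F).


intersection data:
  A12={y} A15={t} A23={u} A34={z} A45={s}
C dims 5,5; δ0: rk 5, SNF 1^4·2
Ȟ^0 = (5 − 5) − 0 = 0, so Ȟ^0 ≅ 0
Ȟ^1 = (5 − 0) − 5 = 0 plus torsion [2], so Ȟ^1 ≅ Z/2
Ȟ^2 = (0 − 0) − 0 = 0, so Ȟ^2 ≅ 0

Ȟ^0 ≅ 0; Ȟ^1 ≅ Z/2; Ȟ^2 ≅ 0


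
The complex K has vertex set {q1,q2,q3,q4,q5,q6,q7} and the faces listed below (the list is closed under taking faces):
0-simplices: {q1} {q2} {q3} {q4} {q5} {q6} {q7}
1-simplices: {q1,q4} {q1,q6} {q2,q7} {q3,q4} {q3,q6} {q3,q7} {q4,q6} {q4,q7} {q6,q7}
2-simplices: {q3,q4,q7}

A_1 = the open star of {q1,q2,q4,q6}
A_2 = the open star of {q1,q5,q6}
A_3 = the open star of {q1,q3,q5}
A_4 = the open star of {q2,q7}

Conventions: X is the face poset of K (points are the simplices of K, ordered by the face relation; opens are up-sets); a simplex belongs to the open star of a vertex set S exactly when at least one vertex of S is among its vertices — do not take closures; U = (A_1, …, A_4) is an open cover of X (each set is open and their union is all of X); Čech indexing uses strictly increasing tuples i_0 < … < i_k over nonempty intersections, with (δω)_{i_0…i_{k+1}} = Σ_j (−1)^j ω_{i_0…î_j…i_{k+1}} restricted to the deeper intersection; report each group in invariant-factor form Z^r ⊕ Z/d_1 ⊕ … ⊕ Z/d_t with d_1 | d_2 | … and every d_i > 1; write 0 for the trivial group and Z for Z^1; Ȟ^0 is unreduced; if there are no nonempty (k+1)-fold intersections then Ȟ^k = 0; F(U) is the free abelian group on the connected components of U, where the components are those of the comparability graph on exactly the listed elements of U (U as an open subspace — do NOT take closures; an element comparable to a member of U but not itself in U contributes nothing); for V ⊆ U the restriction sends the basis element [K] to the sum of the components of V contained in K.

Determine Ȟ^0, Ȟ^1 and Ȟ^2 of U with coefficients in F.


Ȟ^0 = Z^2,  Ȟ^1 = Z^2,  Ȟ^2 = 0

intersection data:
  A1={{q1},{q2},{q4},{q6},{q1,q4},{q1,q6},{q2,q7},{q3,q4},{q3,q6},{q4,q6},{q4,q7},{q6,q7},{q3,q4,q7}} A2={{q1},{q5},{q6},{q1,q4},{q1,q6},{q3,q6},{q4,q6},{q6,q7}} A3={{q1},{q3},{q5},{q1,q4},{q1,q6},{q3,q4},{q3,q6},{q3,q7},{q3,q4,q7}} A4={{q2},{q7},{q2,q7},{q3,q7},{q4,q7},{q6,q7},{q3,q4,q7}}
  A12={{q1},{q6},{q1,q4},{q1,q6},{q3,q6},{q4,q6},{q6,q7}} A13={{q1},{q1,q4},{q1,q6},{q3,q4},{q3,q6},{q3,q4,q7}} A14={{q2},{q2,q7},{q4,q7},{q6,q7},{q3,q4,q7}} A23={{q1},{q5},{q1,q4},{q1,q6},{q3,q6}} A24={{q6,q7}} A34={{q3,q7},{q3,q4,q7}}
  A123={{q1},{q1,q4},{q1,q6},{q3,q6}} A124={{q6,q7}} A134={{q3,q4,q7}}
components per intersection:
  A1: {{q1},{q4},{q6},{q1,q4},{q1,q6},{q3,q4},{q3,q6},{q4,q6},{q4,q7},{q6,q7},{q3,q4,q7}} {{q2},{q2,q7}}
  A2: {{q1},{q6},{q1,q4},{q1,q6},{q3,q6},{q4,q6},{q6,q7}} {{q5}}
  A3: {{q1},{q1,q4},{q1,q6}} {{q3},{q3,q4},{q3,q6},{q3,q7},{q3,q4,q7}} {{q5}}
  A4: {{q2},{q7},{q2,q7},{q3,q7},{q4,q7},{q6,q7},{q3,q4,q7}}
  A12: {{q1},{q6},{q1,q4},{q1,q6},{q3,q6},{q4,q6},{q6,q7}}
  A13: {{q1},{q1,q4},{q1,q6}} {{q3,q4},{q3,q4,q7}} {{q3,q6}}
  A14: {{q2},{q2,q7}} {{q4,q7},{q3,q4,q7}} {{q6,q7}}
  A23: {{q1},{q1,q4},{q1,q6}} {{q5}} {{q3,q6}}
  A24: {{q6,q7}}
  A34: {{q3,q7},{q3,q4,q7}}
  A123: {{q1},{q1,q4},{q1,q6}} {{q3,q6}}
  A124: {{q6,q7}}
  A134: {{q3,q4,q7}}
C dims 8,12,4; δ0: rk 6, SNF 1^6; δ1: rk 4, SNF 1^4
Ȟ^0 = (8 − 6) − 0 = 2, so Ȟ^0 ≅ Z^2
Ȟ^1 = (12 − 4) − 6 = 2, so Ȟ^1 ≅ Z^2
Ȟ^2 = (4 − 0) − 4 = 0, so Ȟ^2 ≅ 0


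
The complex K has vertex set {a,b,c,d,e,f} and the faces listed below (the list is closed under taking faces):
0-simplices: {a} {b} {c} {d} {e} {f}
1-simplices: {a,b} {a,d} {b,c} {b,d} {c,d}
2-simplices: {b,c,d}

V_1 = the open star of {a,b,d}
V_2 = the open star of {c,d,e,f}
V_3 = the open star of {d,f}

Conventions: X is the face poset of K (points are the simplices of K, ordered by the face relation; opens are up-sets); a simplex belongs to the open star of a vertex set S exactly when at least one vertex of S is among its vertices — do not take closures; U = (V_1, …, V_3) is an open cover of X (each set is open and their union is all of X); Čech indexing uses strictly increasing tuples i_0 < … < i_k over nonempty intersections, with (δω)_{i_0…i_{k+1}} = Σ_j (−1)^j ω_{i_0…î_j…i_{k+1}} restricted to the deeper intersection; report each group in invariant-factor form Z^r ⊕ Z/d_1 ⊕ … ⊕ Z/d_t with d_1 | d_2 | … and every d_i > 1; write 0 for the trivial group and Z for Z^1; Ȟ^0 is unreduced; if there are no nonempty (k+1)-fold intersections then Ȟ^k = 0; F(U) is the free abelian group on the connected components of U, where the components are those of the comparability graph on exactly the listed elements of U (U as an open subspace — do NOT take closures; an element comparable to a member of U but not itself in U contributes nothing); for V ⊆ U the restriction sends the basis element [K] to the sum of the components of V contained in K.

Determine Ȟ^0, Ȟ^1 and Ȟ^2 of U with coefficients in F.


Ȟ^0 = Z^3, Ȟ^1 = 0, Ȟ^2 = 0

nerve simplices:
  V1={{a},{b},{d},{a,b},{a,d},{b,c},{b,d},{c,d},{b,c,d}} V2={{c},{d},{e},{f},{a,d},{b,c},{b,d},{c,d},{b,c,d}} V3={{d},{f},{a,d},{b,d},{c,d},{b,c,d}}
  V12={{d},{a,d},{b,c},{b,d},{c,d},{b,c,d}} V13={{d},{a,d},{b,d},{c,d},{b,c,d}} V23={{d},{f},{a,d},{b,d},{c,d},{b,c,d}}
  V123={{d},{a,d},{b,d},{c,d},{b,c,d}}
components per intersection:
  V1: {{a},{b},{d},{a,b},{a,d},{b,c},{b,d},{c,d},{b,c,d}}
  V2: {{c},{d},{a,d},{b,c},{b,d},{c,d},{b,c,d}} {{e}} {{f}}
  V3: {{d},{a,d},{b,d},{c,d},{b,c,d}} {{f}}
  V12: {{d},{a,d},{b,c},{b,d},{c,d},{b,c,d}}
  V13: {{d},{a,d},{b,d},{c,d},{b,c,d}}
  V23: {{d},{a,d},{b,d},{c,d},{b,c,d}} {{f}}
  V123: {{d},{a,d},{b,d},{c,d},{b,c,d}}
C dims 6,4,1; δ0: rk 3, SNF 1^3; δ1: rk 1, SNF 1^1
degree 0: 6−3−0 = 3 → Ȟ^0 ≅ Z^3
degree 1: 4−1−3 = 0 → Ȟ^1 ≅ 0
degree 2: 1−0−1 = 0 → Ȟ^2 ≅ 0


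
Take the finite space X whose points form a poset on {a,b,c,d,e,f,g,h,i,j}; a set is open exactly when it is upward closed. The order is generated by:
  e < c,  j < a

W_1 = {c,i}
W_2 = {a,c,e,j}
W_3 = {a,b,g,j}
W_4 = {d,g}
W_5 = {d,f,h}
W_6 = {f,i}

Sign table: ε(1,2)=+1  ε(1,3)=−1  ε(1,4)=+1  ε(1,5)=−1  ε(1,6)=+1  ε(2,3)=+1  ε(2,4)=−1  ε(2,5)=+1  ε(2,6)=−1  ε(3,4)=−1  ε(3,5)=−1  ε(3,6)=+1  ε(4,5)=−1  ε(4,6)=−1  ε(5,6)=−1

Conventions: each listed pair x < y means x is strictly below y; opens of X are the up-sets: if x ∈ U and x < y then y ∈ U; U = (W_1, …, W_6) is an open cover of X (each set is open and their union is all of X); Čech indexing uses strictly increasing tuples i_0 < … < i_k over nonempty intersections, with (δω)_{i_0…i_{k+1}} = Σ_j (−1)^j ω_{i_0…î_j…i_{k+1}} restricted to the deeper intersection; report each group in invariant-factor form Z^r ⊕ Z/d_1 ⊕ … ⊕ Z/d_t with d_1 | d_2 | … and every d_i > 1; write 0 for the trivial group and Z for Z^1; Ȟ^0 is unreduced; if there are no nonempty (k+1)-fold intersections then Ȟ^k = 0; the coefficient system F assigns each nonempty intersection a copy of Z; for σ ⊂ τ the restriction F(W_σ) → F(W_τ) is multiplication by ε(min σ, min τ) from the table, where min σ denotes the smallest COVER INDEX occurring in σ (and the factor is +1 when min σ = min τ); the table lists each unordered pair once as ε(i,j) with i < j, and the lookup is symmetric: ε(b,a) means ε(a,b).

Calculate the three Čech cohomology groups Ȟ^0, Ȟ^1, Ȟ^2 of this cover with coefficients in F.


Ȟ^0(U;F) ≅ 0, Ȟ^1(U;F) ≅ Z/2, Ȟ^2(U;F) ≅ 0

nonempty intersections:
  W12={c} W16={i} W23={a,j} W34={g} W45={d} W56={f}
C dims 6,6; δ0: rk 6, SNF 1^5·2
Ȟ^0: (6−6)−0=0 ⇒ 0
Ȟ^1: (6−0)−6=0 plus torsion [2] ⇒ Z/2
Ȟ^2: (0−0)−0=0 ⇒ 0


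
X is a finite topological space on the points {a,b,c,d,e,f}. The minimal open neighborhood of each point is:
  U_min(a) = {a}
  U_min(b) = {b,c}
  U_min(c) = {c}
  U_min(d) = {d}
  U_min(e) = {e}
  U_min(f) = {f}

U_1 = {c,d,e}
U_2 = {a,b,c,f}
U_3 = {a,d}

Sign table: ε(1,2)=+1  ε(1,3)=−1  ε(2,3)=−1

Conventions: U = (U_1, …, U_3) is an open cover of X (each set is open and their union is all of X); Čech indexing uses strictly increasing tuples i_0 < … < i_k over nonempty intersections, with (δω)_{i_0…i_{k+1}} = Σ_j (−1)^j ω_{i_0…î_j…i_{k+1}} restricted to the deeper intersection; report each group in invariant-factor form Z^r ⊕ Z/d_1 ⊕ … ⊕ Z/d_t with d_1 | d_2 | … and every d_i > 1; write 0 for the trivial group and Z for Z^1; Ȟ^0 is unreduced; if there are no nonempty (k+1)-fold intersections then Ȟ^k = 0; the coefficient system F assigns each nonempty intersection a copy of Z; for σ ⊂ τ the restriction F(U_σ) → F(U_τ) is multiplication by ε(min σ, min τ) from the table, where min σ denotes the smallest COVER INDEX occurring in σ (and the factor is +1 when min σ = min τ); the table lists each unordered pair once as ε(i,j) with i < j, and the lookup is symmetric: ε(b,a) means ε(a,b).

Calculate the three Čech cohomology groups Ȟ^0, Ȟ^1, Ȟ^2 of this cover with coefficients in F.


nerve of the cover:
  U12={c} U13={d} U23={a}
C dims 3,3; δ0: rk 2, SNF 1^2
Ȟ^0 = (3 − 2) − 0 = 1, so Ȟ^0 ≅ Z
Ȟ^1 = (3 − 0) − 2 = 1, so Ȟ^1 ≅ Z
Ȟ^2 = (0 − 0) − 0 = 0, so Ȟ^2 ≅ 0

Ȟ^0 = Z,  Ȟ^1 = Z,  Ȟ^2 = 0


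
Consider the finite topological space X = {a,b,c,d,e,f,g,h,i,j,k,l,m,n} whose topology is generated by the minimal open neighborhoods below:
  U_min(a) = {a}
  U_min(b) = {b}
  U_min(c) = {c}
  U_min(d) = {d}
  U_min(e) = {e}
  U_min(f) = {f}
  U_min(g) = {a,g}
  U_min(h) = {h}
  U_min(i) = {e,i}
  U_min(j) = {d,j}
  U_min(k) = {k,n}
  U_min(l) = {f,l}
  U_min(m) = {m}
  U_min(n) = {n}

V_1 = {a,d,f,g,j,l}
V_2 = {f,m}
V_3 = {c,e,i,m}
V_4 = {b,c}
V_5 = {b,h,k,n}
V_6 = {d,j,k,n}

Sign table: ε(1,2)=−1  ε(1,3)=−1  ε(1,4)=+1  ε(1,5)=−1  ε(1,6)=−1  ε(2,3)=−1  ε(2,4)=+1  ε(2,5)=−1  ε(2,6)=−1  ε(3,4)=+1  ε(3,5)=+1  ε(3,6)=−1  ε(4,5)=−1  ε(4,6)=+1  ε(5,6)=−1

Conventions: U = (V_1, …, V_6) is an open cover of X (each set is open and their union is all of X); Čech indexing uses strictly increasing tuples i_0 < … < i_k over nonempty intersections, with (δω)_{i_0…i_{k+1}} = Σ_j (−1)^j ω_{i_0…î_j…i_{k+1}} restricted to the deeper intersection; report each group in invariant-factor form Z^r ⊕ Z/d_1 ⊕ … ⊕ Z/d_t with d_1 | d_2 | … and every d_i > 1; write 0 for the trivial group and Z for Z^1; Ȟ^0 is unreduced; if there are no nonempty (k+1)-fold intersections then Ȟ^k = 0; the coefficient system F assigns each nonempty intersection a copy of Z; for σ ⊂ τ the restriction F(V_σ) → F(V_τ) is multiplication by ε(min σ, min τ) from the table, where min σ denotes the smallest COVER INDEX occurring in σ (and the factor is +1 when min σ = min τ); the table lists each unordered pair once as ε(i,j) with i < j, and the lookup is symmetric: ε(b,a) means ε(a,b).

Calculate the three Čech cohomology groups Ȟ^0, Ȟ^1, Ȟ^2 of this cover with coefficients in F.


intersection data:
  V12={f} V16={d,j} V23={m} V34={c} V45={b} V56={k,n}
C dims 6,6; δ0: rk 6, SNF 1^5·2
Ȟ^0 = (6 − 6) − 0 = 0, so Ȟ^0 ≅ 0
Ȟ^1 = (6 − 0) − 6 = 0 plus torsion [2], so Ȟ^1 ≅ Z/2
Ȟ^2 = (0 − 0) − 0 = 0, so Ȟ^2 ≅ 0

Ȟ^0(U;F) ≅ 0, Ȟ^1(U;F) ≅ Z/2, Ȟ^2(U;F) ≅ 0


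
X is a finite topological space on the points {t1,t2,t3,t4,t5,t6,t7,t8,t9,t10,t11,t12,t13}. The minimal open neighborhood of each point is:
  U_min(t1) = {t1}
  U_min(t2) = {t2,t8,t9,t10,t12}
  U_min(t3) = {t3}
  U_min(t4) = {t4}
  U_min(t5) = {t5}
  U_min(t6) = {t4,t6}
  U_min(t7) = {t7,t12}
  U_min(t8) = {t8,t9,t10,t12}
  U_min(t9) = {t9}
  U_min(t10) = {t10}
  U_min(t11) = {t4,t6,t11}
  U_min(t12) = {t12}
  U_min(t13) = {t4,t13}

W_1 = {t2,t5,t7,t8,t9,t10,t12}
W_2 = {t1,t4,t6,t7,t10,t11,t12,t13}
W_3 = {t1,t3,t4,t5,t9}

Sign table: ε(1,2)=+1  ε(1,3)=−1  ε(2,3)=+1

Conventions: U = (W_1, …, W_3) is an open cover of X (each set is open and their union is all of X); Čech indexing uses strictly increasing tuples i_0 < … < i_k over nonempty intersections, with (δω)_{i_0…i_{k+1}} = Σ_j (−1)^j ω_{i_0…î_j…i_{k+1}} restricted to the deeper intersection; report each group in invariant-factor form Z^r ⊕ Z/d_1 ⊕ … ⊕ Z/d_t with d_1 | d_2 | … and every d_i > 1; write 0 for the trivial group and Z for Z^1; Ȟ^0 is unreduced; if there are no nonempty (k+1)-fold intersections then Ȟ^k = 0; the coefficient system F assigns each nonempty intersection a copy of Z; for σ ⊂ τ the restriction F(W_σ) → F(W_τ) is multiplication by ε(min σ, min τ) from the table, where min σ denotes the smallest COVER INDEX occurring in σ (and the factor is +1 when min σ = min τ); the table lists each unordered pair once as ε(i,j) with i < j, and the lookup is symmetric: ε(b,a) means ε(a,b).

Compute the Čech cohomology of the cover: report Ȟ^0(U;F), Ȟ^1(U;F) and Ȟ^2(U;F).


Ȟ^0 ≅ 0; Ȟ^1 ≅ Z/2; Ȟ^2 ≅ 0

nonempty overlaps:
  W12={t7,t10,t12} W13={t5,t9} W23={t1,t4}
C dims 3,3; δ0: rk 3, SNF 1^2·2
degree 0: 3−3−0 = 0 → Ȟ^0 ≅ 0
degree 1: 3−0−3 = 0 plus torsion [2] → Ȟ^1 ≅ Z/2
degree 2: 0−0−0 = 0 → Ȟ^2 ≅ 0


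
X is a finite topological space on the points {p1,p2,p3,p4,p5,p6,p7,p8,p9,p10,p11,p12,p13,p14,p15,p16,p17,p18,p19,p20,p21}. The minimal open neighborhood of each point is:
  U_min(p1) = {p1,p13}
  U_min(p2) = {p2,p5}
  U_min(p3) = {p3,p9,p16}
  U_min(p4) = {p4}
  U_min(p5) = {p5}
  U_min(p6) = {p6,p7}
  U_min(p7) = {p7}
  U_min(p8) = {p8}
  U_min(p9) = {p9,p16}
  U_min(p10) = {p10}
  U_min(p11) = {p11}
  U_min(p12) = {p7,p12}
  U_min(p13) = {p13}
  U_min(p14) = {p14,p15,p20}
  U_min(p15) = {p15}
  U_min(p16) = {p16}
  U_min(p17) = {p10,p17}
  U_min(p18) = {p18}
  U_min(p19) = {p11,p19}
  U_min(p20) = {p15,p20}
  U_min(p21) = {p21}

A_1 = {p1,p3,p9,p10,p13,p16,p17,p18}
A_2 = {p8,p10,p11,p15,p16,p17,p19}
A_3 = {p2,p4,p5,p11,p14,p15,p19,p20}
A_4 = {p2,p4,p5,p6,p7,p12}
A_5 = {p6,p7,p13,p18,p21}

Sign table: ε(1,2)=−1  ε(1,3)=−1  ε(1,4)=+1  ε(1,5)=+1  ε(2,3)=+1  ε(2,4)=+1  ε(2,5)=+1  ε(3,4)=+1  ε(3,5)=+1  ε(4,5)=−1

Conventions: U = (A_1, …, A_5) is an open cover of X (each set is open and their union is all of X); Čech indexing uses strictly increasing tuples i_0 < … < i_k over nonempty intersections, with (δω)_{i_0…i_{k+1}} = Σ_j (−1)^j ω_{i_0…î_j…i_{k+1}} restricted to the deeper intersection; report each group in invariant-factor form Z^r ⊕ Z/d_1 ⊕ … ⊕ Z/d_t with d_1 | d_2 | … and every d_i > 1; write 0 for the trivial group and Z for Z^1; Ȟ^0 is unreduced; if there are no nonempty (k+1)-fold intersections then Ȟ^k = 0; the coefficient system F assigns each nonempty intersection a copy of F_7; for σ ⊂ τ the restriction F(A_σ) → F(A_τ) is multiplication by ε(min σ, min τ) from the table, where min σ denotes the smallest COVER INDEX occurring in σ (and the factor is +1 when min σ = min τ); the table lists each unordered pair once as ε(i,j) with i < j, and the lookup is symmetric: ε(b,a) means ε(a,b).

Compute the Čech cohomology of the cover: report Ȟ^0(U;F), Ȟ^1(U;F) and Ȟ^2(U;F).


nerve of the cover:
  A12={p10,p16,p17} A15={p13,p18} A23={p11,p15,p19} A34={p2,p4,p5} A45={p6,p7}
C dims 5,5; δ0: rk_F7 4
Ȟ^0 = (5 − 4) − 0 = 1, so Ȟ^0 ≅ Z/7
Ȟ^1 = (5 − 0) − 4 = 1, so Ȟ^1 ≅ Z/7
Ȟ^2 = (0 − 0) − 0 = 0, so Ȟ^2 ≅ 0

Ȟ^0(U;F) ≅ Z/7, Ȟ^1(U;F) ≅ Z/7 and Ȟ^2(U;F) ≅ 0


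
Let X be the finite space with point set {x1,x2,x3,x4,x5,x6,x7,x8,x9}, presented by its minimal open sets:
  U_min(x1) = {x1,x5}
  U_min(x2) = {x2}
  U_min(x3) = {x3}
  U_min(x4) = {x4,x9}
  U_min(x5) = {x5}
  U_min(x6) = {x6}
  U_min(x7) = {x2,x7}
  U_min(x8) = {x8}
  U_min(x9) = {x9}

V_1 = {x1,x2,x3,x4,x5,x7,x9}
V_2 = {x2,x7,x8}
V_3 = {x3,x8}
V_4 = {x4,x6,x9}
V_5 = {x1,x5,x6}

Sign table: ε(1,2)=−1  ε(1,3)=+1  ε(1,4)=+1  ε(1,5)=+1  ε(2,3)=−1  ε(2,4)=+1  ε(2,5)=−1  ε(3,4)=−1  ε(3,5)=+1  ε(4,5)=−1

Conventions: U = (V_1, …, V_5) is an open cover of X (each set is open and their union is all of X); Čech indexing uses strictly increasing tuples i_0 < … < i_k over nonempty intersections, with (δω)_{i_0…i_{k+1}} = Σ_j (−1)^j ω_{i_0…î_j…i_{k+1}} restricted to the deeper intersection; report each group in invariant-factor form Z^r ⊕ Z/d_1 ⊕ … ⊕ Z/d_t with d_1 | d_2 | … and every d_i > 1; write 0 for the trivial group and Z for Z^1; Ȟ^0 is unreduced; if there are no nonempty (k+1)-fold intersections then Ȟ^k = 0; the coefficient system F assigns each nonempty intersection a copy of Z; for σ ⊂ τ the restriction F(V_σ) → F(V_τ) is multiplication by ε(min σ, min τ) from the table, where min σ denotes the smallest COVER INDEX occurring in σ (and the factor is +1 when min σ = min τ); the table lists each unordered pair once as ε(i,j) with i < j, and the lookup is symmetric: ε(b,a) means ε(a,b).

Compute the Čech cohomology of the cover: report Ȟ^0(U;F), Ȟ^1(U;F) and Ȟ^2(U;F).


Ȟ^0(U;F) ≅ 0, Ȟ^1(U;F) ≅ Z ⊕ Z/2 and Ȟ^2(U;F) ≅ 0

cover nerve:
  V12={x2,x7} V13={x3} V14={x4,x9} V15={x1,x5} V23={x8} V45={x6}
C dims 5,6; δ0: rk 5, SNF 1^4·2
Ȟ^0: (5−5)−0=0 ⇒ 0
Ȟ^1: (6−0)−5=1 plus torsion [2] ⇒ Z ⊕ Z/2
Ȟ^2: (0−0)−0=0 ⇒ 0
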